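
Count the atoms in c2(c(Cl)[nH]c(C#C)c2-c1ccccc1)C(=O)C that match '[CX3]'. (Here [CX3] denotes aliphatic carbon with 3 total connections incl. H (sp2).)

Check the 17 heavy atoms by environment: 1× n (aromatic, X3) → no; 10× c (aromatic, X3) → no; 1× Cl (X1) → no; 2× C (X2) → no; 1× C (X3) → match; 1× O (X1) → no; 1× C (X4) → no.
That gives 1 matching atom.

1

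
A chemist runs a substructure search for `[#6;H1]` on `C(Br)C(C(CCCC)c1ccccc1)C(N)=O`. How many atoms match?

Check the 17 heavy atoms by environment: 1× C (H3) → no; 4× C (H2) → no; 2× C (H1) → match; 1× c (aromatic, H0) → no; 5× c (aromatic, H1) → match; 1× Br (H0) → no; 1× C (H0) → no; 1× O (H0) → no; 1× N (H2) → no.
Summing the matching environments: 2 + 5 = 7 matching atoms.

7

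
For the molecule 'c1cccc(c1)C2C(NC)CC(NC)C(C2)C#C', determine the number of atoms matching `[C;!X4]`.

2

The query [C;!X4] means: aliphatic carbon that does not have four total connections.
Check the 18 heavy atoms by environment: 8× C (X4) → no; 2× N (X3) → no; 6× c (aromatic, X3) → no; 2× C (X2) → match.
That gives 2 matching atoms.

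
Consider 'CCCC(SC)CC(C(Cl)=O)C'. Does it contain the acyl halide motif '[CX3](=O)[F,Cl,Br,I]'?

The pattern [CX3](=O)[F,Cl,Br,I] describes a carbonyl carbon bonded to a halogen — an acyl halide.
The molecule carries an acyl chloride (-C(=O)Cl), whose atoms satisfy every constraint of the query, so the pattern matches.

Yes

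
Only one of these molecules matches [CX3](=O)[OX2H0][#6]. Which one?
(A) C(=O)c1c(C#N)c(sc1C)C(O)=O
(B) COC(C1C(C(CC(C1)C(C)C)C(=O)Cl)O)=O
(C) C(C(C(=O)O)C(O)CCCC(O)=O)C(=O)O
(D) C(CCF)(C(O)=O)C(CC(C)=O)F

B

[CX3](=O)[OX2H0][#6] describes a carbonyl carbon bonded to an oxygen that is itself bonded to carbon (no H on that O) (an ester).
(A) has a carboxylic acid group (-C(=O)OH) but the singly-bonded O carries H (OX2H1, not H0).
(B) contains a methyl-ester group (-C(=O)OCH3), which satisfies every atom and bond constraint.
(C) has a carboxylic acid group (-C(=O)OH) but the singly-bonded O carries H (OX2H1, not H0).
(D) has a carboxylic acid group (-C(=O)OH) but the singly-bonded O carries H (OX2H1, not H0).
So the answer is (B).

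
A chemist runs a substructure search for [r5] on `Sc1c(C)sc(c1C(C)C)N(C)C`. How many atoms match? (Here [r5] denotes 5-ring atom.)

Check the 13 heavy atoms by environment: 1× s (aromatic, in 5-ring) → match; 4× c (aromatic, in 5-ring) → match; 6× C (acyclic) → no; 1× S (acyclic) → no; 1× N (acyclic) → no.
Summing the matching environments: 1 + 4 = 5 matching atoms.

5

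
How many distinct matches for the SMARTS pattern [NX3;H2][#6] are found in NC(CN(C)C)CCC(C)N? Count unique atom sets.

2

[NX3;H2][#6] is the SMARTS for a primary amine: a trivalent nitrogen with two H attached to carbon.
The molecule carries 2 separate instances of a primary amino group (-NH2) meeting every constraint; each maps to a distinct set of atoms, giving 2 matches.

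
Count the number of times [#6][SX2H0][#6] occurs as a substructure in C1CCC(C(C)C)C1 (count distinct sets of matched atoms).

0

[#6][SX2H0][#6] is the SMARTS for a thioether: an aliphatic sulfur bridging two carbons with no H on the sulfur.
No fragment in the molecule satisfies every constraint, giving 0 matches.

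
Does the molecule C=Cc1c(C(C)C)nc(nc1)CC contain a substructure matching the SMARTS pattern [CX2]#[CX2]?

No

The pattern [CX2]#[CX2] describes a carbon-carbon triple bond — an alkyne.
The closest candidate here is a vinyl group (-CH=CH2), but the C=C is a double bond; both carbons are CX3, not CX2. No other fragment satisfies the full query, so there is no match.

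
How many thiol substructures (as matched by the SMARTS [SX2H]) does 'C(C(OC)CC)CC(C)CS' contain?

1

[SX2H] is the SMARTS for a thiol: an aliphatic sulfur with two connections, one being H.
Exactly one fragment in the molecule meets all constraints, giving 1 match.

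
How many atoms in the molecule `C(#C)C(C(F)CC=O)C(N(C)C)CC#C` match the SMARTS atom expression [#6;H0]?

The query [#6;H0] means: any carbon with no attached hydrogen.
Check the 15 heavy atoms by environment: 2× C (H2) → no; 6× C (H1) → no; 2× C (H0) → match; 1× N (H0) → no; 2× C (H3) → no; 1× O (H0) → no; 1× F (H0) → no.
That gives 2 matching atoms.

2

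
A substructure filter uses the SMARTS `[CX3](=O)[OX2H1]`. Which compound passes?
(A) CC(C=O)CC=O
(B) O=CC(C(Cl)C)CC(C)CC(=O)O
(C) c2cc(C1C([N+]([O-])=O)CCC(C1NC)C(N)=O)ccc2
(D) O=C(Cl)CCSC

[CX3](=O)[OX2H1] describes an sp2 carbon double-bonded to O and single-bonded to an -OH oxygen (a carboxylic acid).
(A) has an aldehyde (-CHO) but there is no singly-bonded oxygen on the carbonyl carbon.
(B) contains a carboxylic acid group (-C(=O)OH), which satisfies every atom and bond constraint.
(C) has a primary amide (-C(=O)NH2) but the carbonyl is bonded to N, not to an -OH oxygen.
(D) has an acyl chloride (-C(=O)Cl) but the carbonyl is bonded to Cl, not to an -OH oxygen.
So the answer is (B).

B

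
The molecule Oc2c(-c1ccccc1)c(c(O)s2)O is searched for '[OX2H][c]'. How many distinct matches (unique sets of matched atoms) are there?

[OX2H][c] is the SMARTS for a phenol: a hydroxyl oxygen attached to an aromatic carbon.
The molecule carries 3 separate instances of a hydroxyl group (-OH) meeting every constraint; each maps to a distinct set of atoms, giving 3 matches.

3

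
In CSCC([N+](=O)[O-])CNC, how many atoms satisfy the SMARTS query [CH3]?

2

Check the 10 heavy atoms by environment: 2× C (H2) → no; 1× C (H1) → no; 1× N (charge +1, H0) → no; 1× O (charge -1, H0) → no; 1× O (H0) → no; 1× S (H0) → no; 2× C (H3) → match; 1× N (H1) → no.
That gives 2 matching atoms.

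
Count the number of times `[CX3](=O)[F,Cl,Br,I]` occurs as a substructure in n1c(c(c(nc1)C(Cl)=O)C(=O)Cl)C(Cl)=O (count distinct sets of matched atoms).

3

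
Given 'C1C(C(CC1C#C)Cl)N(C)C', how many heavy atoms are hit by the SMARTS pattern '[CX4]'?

7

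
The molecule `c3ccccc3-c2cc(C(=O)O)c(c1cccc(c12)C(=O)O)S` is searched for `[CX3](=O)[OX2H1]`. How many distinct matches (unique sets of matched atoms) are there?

2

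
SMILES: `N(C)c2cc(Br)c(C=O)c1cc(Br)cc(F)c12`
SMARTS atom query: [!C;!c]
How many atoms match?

5

Check the 17 heavy atoms by environment: 10× c (aromatic) → no; 2× Br → match; 1× F → match; 1× N → match; 2× C → no; 1× O → match.
Summing the matching environments: 2 + 1 + 1 + 1 = 5 matching atoms.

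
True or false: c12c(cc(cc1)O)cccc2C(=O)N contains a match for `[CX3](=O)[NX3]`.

True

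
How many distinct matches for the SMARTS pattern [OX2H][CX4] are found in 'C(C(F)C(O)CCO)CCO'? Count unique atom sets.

3

[OX2H][CX4] is the SMARTS for an aliphatic alcohol: a hydroxyl oxygen bound to an sp3 (X4) carbon.
The molecule carries 3 separate instances of a hydroxyl group (-OH) meeting every constraint; each maps to a distinct set of atoms, giving 3 matches.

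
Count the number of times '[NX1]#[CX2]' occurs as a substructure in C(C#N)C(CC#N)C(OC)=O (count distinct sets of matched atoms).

2

[NX1]#[CX2] is the SMARTS for a nitrile: a nitrogen triple-bonded to a two-connected carbon.
The molecule carries 2 separate instances of a nitrile (-C#N) meeting every constraint; each maps to a distinct set of atoms, giving 2 matches.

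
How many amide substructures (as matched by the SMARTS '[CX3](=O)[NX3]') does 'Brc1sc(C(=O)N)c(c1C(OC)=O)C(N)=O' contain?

2

[CX3](=O)[NX3] is the SMARTS for an amide: a carbonyl carbon bonded to a trivalent nitrogen.
The molecule carries 2 separate instances of a primary amide (-C(=O)NH2) meeting every constraint; each maps to a distinct set of atoms, giving 2 matches.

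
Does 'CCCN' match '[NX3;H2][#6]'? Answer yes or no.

Yes

The pattern [NX3;H2][#6] describes a trivalent nitrogen with two H attached to carbon — a primary amine.
The molecule carries a primary amino group (-NH2), whose atoms satisfy every constraint of the query, so the pattern matches.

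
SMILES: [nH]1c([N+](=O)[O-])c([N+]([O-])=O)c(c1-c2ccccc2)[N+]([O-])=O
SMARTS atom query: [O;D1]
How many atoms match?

6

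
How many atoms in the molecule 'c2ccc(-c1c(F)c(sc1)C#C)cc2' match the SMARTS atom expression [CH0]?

The query [CH0] means: aliphatic carbon with no attached hydrogen.
Check the 14 heavy atoms by environment: 1× s (aromatic, H0) → no; 6× c (aromatic, H1) → no; 4× c (aromatic, H0) → no; 1× F (H0) → no; 1× C (H0) → match; 1× C (H1) → no.
That gives 1 matching atom.

1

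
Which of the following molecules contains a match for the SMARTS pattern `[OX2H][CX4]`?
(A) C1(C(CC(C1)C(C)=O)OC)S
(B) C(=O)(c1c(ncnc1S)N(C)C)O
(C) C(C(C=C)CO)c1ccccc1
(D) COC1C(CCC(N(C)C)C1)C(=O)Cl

C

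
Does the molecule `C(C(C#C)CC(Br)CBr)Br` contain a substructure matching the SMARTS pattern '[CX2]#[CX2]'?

The pattern [CX2]#[CX2] describes a carbon-carbon triple bond — an alkyne.
The molecule carries an ethynyl group (-C#CH), whose atoms satisfy every constraint of the query, so the pattern matches.

Yes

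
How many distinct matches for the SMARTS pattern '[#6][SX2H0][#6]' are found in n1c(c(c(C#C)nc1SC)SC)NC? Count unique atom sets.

2

[#6][SX2H0][#6] is the SMARTS for a thioether: an aliphatic sulfur bridging two carbons with no H on the sulfur.
The molecule carries 2 separate instances of a methylthio ether (-SCH3) meeting every constraint; each maps to a distinct set of atoms, giving 2 matches.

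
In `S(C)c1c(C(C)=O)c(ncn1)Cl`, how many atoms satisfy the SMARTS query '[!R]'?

The query [!R] means: !R matches any atom not in a ring.
Check the 12 heavy atoms by environment: 2× n (aromatic, in 6-ring) → no; 4× c (aromatic, in 6-ring) → no; 3× C (acyclic) → match; 1× O (acyclic) → match; 1× Cl (acyclic) → match; 1× S (acyclic) → match.
Summing the matching environments: 3 + 1 + 1 + 1 = 6 matching atoms.

6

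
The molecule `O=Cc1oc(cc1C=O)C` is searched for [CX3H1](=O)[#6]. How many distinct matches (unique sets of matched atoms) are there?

2

[CX3H1](=O)[#6] is the SMARTS for an aldehyde: an sp2 carbon with one H, double-bonded to O and single-bonded to carbon.
The molecule carries 2 separate instances of an aldehyde (-CHO) meeting every constraint; each maps to a distinct set of atoms, giving 2 matches.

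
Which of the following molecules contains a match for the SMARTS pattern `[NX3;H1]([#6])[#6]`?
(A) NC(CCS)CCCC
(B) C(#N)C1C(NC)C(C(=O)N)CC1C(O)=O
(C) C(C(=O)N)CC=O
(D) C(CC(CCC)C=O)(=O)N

[NX3;H1]([#6])[#6] describes a trivalent nitrogen with one H, bonded to two carbons (a secondary amine).
(A) has a primary amino group (-NH2) but the nitrogen has H2 and only one carbon neighbour.
(B) contains an N-methylamino group (-NHCH3), which satisfies every atom and bond constraint.
(C) has a primary amide (-C(=O)NH2) but the -C(=O)NH2 nitrogen has H2, not H1.
(D) has a primary amide (-C(=O)NH2) but the -C(=O)NH2 nitrogen has H2, not H1.
So the answer is (B).

B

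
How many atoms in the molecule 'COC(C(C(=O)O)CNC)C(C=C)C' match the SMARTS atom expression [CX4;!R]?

The query [CX4;!R] means: aliphatic carbon with four total connections, not in a ring.
Check the 14 heavy atoms by environment: 7× C (X4, acyclic) → match; 3× C (X3, acyclic) → no; 1× O (X1, acyclic) → no; 2× O (X2, acyclic) → no; 1× N (X3, acyclic) → no.
That gives 7 matching atoms.

7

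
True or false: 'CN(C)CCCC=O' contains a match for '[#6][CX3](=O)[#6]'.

False

The pattern [#6][CX3](=O)[#6] describes a carbonyl carbon (no H) flanked by two carbons — a ketone.
The closest candidate here is an aldehyde (-CHO), but the carbonyl carbon has H1, so it is not flanked by two carbons. No other fragment satisfies the full query, so there is no match.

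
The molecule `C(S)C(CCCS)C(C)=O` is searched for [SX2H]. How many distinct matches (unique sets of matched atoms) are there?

2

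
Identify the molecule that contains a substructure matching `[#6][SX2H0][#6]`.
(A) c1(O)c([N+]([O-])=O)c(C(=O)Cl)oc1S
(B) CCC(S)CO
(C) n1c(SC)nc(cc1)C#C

[#6][SX2H0][#6] describes an aliphatic sulfur bridging two carbons with no H on the sulfur (a thioether).
(A) has a thiol (-SH) but the sulfur has H1, not H0 bridging two carbons.
(B) has a thiol (-SH) but the sulfur has H1, not H0 bridging two carbons.
(C) contains a methylthio ether (-SCH3), which satisfies every atom and bond constraint.
So the answer is (C).

C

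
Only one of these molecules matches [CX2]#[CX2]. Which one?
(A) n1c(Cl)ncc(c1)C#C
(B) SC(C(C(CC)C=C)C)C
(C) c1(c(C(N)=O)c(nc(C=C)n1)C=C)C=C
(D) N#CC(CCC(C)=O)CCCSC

A

[CX2]#[CX2] describes a carbon-carbon triple bond (an alkyne).
(A) contains an ethynyl group (-C#CH), which satisfies every atom and bond constraint.
(B) has a vinyl group (-CH=CH2) but the C=C is a double bond; both carbons are CX3, not CX2.
(C) has a vinyl group (-CH=CH2) but the C=C is a double bond; both carbons are CX3, not CX2.
(D) has a nitrile (-C#N) but the triple bond is C#N, not C#C.
So the answer is (A).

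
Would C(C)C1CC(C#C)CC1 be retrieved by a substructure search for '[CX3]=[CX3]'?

No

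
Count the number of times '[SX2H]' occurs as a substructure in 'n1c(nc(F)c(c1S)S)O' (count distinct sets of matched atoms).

2

[SX2H] is the SMARTS for a thiol: an aliphatic sulfur with two connections, one being H.
The molecule carries 2 separate instances of a thiol (-SH) meeting every constraint; each maps to a distinct set of atoms, giving 2 matches.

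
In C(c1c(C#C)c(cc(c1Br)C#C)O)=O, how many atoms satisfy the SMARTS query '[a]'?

The query [a] means: a matches any aromatic atom.
Check the 14 heavy atoms by environment: 6× c (aromatic) → match; 1× Br → no; 5× C → no; 2× O → no.
That gives 6 matching atoms.

6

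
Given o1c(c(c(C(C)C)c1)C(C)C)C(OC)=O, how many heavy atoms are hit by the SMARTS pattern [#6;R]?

4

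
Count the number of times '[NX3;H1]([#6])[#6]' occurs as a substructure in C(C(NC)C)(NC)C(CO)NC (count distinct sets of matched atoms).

3

[NX3;H1]([#6])[#6] is the SMARTS for a secondary amine: a trivalent nitrogen with one H, bonded to two carbons.
The molecule carries 3 separate instances of an N-methylamino group (-NHCH3) meeting every constraint; each maps to a distinct set of atoms, giving 3 matches.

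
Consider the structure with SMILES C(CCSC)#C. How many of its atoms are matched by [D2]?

Check the 6 heavy atoms by environment: 3× C (D2) → match; 1× S (D2) → match; 2× C (D1) → no.
Summing the matching environments: 3 + 1 = 4 matching atoms.

4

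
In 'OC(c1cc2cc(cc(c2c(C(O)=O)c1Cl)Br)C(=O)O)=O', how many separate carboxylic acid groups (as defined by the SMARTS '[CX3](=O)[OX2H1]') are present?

[CX3](=O)[OX2H1] is the SMARTS for a carboxylic acid: an sp2 carbon double-bonded to O and single-bonded to an -OH oxygen.
The molecule carries 3 separate instances of a carboxylic acid group (-C(=O)OH) meeting every constraint; each maps to a distinct set of atoms, giving 3 matches.

3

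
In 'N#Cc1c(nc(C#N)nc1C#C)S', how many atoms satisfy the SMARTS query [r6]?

6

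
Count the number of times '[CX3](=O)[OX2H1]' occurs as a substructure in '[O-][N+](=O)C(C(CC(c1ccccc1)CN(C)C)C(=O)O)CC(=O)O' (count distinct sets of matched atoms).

[CX3](=O)[OX2H1] is the SMARTS for a carboxylic acid: an sp2 carbon double-bonded to O and single-bonded to an -OH oxygen.
The molecule carries 2 separate instances of a carboxylic acid group (-C(=O)OH) meeting every constraint; each maps to a distinct set of atoms, giving 2 matches.

2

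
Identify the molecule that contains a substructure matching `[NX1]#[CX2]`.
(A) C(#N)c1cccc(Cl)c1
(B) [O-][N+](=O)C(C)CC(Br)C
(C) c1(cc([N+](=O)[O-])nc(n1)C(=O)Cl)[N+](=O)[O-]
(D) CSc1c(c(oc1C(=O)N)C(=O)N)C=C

[NX1]#[CX2] describes a nitrogen triple-bonded to a two-connected carbon (a nitrile).
(A) contains a nitrile (-C#N), which satisfies every atom and bond constraint.
(B) has a nitro group (-[N+](=O)[O-]) but there is no C#N triple bond.
(C) has a nitro group (-[N+](=O)[O-]) but there is no C#N triple bond.
(D) has a primary amide (-C(=O)NH2) but the nitrogen is NX3, not NX1.
So the answer is (A).

A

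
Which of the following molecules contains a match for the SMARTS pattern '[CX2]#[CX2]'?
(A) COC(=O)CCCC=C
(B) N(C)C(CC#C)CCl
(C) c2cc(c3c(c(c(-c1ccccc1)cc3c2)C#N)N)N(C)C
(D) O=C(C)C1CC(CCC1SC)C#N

B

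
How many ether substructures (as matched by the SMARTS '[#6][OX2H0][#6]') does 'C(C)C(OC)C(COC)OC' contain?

3

[#6][OX2H0][#6] is the SMARTS for an ether: an aliphatic oxygen bridging two carbons with no H on the oxygen.
The molecule carries 3 separate instances of a methoxy ether (-OCH3) meeting every constraint; each maps to a distinct set of atoms, giving 3 matches.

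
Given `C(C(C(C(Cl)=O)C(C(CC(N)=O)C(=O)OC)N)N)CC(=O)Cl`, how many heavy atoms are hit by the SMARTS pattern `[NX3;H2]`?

3

Check the 22 heavy atoms by environment: 3× C (H2, X4) → no; 4× C (H1, X4) → no; 3× N (H2, X3) → match; 4× C (H0, X3) → no; 4× O (H0, X1) → no; 2× Cl (H0, X1) → no; 1× O (H0, X2) → no; 1× C (H3, X4) → no.
That gives 3 matching atoms.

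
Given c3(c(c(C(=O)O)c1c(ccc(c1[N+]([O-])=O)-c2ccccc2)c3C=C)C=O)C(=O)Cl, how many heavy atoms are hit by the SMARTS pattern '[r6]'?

Check the 29 heavy atoms by environment: 16× c (aromatic, in 6-ring) → match; 5× C (acyclic) → no; 5× O (acyclic) → no; 1× Cl (acyclic) → no; 1× N (charge +1, acyclic) → no; 1× O (charge -1, acyclic) → no.
That gives 16 matching atoms.

16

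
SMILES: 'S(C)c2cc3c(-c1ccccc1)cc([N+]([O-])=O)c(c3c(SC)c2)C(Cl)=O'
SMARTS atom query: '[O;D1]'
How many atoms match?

3

Check the 26 heavy atoms by environment: 8× c (aromatic, D3) → no; 8× c (aromatic, D2) → no; 1× N (charge +1, D3) → no; 1× O (charge -1, D1) → match; 2× O (D1) → match; 2× S (D2) → no; 2× C (D1) → no; 1× C (D3) → no; 1× Cl (D1) → no.
Summing the matching environments: 1 + 2 = 3 matching atoms.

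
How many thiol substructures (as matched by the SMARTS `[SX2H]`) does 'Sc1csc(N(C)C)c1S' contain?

2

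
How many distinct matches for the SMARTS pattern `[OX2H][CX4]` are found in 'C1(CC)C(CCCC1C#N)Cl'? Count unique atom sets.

0

[OX2H][CX4] is the SMARTS for an aliphatic alcohol: a hydroxyl oxygen bound to an sp3 (X4) carbon.
No fragment in the molecule satisfies every constraint, giving 0 matches.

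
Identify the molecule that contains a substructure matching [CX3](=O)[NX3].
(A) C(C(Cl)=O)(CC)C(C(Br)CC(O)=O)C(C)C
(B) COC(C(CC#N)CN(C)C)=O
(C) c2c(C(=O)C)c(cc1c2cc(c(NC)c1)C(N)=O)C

C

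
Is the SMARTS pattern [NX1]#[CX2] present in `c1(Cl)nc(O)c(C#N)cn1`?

Yes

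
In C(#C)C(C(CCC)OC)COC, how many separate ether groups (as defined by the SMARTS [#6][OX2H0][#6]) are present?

[#6][OX2H0][#6] is the SMARTS for an ether: an aliphatic oxygen bridging two carbons with no H on the oxygen.
The molecule carries 2 separate instances of a methoxy ether (-OCH3) meeting every constraint; each maps to a distinct set of atoms, giving 2 matches.

2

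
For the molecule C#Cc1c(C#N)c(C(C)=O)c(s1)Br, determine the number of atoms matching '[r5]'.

5

The query [r5] means: r5 matches atoms in a five-membered ring.
Check the 13 heavy atoms by environment: 1× s (aromatic, in 5-ring) → match; 4× c (aromatic, in 5-ring) → match; 1× Br (acyclic) → no; 5× C (acyclic) → no; 1× O (acyclic) → no; 1× N (acyclic) → no.
Summing the matching environments: 1 + 4 = 5 matching atoms.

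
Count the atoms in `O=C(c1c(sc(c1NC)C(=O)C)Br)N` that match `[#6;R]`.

The query [#6;R] means: carbon that is part of a ring.
Check the 14 heavy atoms by environment: 1× s (aromatic, in 5-ring) → no; 4× c (aromatic, in 5-ring) → match; 1× Br (acyclic) → no; 4× C (acyclic) → no; 2× O (acyclic) → no; 2× N (acyclic) → no.
That gives 4 matching atoms.

4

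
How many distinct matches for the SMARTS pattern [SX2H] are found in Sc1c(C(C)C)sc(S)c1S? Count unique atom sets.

3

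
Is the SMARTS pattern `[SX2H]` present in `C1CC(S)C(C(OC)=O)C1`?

Yes

The pattern [SX2H] describes an aliphatic sulfur with two connections, one being H — a thiol.
The molecule carries a thiol (-SH), whose atoms satisfy every constraint of the query, so the pattern matches.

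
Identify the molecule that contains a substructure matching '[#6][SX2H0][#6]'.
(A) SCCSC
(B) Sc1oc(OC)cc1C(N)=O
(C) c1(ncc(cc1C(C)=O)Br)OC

A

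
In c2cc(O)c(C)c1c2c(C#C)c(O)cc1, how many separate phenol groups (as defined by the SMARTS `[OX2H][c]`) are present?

2

[OX2H][c] is the SMARTS for a phenol: a hydroxyl oxygen attached to an aromatic carbon.
The molecule carries 2 separate instances of a hydroxyl group (-OH) meeting every constraint; each maps to a distinct set of atoms, giving 2 matches.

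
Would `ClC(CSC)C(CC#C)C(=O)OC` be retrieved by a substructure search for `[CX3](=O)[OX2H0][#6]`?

The pattern [CX3](=O)[OX2H0][#6] describes a carbonyl carbon bonded to an oxygen that is itself bonded to carbon (no H on that O) — an ester.
The molecule carries a methyl-ester group (-C(=O)OCH3), whose atoms satisfy every constraint of the query, so the pattern matches.

Yes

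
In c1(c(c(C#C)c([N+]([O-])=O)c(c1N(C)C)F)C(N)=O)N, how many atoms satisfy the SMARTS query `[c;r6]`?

The query [c;r6] means: aromatic carbon that belongs to a six-membered ring.
Check the 19 heavy atoms by environment: 6× c (aromatic, in 6-ring) → match; 1× N (charge +1, acyclic) → no; 1× O (charge -1, acyclic) → no; 2× O (acyclic) → no; 5× C (acyclic) → no; 1× F (acyclic) → no; 3× N (acyclic) → no.
That gives 6 matching atoms.

6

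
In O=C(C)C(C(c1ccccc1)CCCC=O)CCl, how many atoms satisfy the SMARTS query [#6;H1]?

8

Check the 18 heavy atoms by environment: 4× C (H2) → no; 3× C (H1) → match; 1× c (aromatic, H0) → no; 5× c (aromatic, H1) → match; 2× O (H0) → no; 1× Cl (H0) → no; 1× C (H0) → no; 1× C (H3) → no.
Summing the matching environments: 3 + 5 = 8 matching atoms.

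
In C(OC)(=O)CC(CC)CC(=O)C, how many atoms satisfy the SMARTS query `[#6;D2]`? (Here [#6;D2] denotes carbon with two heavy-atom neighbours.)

3

The query [#6;D2] means: any carbon bonded to exactly two heavy atoms.
Check the 12 heavy atoms by environment: 3× C (D2) → match; 3× C (D3) → no; 2× O (D1) → no; 3× C (D1) → no; 1× O (D2) → no.
That gives 3 matching atoms.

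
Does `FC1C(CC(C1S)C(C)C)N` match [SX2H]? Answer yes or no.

The pattern [SX2H] describes an aliphatic sulfur with two connections, one being H — a thiol.
The molecule carries a thiol (-SH), whose atoms satisfy every constraint of the query, so the pattern matches.

Yes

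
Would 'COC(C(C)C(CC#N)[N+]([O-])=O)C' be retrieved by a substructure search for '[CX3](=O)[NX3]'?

The pattern [CX3](=O)[NX3] describes a carbonyl carbon bonded to a trivalent nitrogen — an amide.
The closest candidate here is a nitrile (-C#N), but the nitrile N is NX1 (triple-bonded), not NX3. No other fragment satisfies the full query, so there is no match.

No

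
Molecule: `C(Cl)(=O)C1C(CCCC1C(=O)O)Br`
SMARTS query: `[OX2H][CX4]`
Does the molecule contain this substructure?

No

The pattern [OX2H][CX4] describes a hydroxyl oxygen bound to an sp3 (X4) carbon — an aliphatic alcohol.
The closest candidate here is a carboxylic acid group (-C(=O)OH), but the -OH is on a CX3 carbonyl carbon, not a CX4 carbon. No other fragment satisfies the full query, so there is no match.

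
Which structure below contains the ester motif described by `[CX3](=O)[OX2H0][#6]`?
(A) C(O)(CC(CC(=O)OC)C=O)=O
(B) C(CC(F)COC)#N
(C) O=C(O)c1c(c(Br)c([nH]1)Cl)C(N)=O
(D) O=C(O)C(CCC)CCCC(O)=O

A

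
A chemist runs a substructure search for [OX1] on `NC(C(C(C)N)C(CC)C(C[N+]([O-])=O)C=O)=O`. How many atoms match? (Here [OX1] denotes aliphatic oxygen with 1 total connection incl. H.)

The query [OX1] means: aliphatic oxygen with one total connection — typically a carbonyl =O or an oxide.
Check the 17 heavy atoms by environment: 8× C (X4) → no; 1× N (charge +1, X3) → no; 1× O (charge -1, X1) → match; 3× O (X1) → match; 2× C (X3) → no; 2× N (X3) → no.
Summing the matching environments: 1 + 3 = 4 matching atoms.

4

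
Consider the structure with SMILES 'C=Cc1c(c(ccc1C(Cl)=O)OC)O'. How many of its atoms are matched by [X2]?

The query [X2] means: any atom with exactly two total connections (bonds + H).
Check the 14 heavy atoms by environment: 6× c (aromatic, X3) → no; 3× C (X3) → no; 2× O (X2) → match; 1× C (X4) → no; 1× O (X1) → no; 1× Cl (X1) → no.
That gives 2 matching atoms.

2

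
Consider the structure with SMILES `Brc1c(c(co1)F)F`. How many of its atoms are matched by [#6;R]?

The query [#6;R] means: carbon that is part of a ring.
Check the 8 heavy atoms by environment: 1× o (aromatic, in 5-ring) → no; 4× c (aromatic, in 5-ring) → match; 1× Br (acyclic) → no; 2× F (acyclic) → no.
That gives 4 matching atoms.

4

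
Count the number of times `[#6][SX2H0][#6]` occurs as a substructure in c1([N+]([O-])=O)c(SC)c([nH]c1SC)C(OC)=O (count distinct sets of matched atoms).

2

[#6][SX2H0][#6] is the SMARTS for a thioether: an aliphatic sulfur bridging two carbons with no H on the sulfur.
The molecule carries 2 separate instances of a methylthio ether (-SCH3) meeting every constraint; each maps to a distinct set of atoms, giving 2 matches.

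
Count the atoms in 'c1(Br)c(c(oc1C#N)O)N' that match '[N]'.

2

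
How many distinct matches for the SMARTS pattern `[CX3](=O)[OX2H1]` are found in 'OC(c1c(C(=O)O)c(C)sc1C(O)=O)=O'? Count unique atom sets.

3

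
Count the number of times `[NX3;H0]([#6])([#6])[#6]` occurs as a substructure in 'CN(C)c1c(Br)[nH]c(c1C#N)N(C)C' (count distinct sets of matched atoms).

2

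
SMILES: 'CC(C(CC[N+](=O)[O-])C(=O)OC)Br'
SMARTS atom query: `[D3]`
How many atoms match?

The query [D3] means: atom with exactly three heavy-atom neighbours.
Check the 13 heavy atoms by environment: 2× C (D1) → no; 3× C (D3) → match; 2× C (D2) → no; 1× Br (D1) → no; 1× N (charge +1, D3) → match; 1× O (charge -1, D1) → no; 2× O (D1) → no; 1× O (D2) → no.
Summing the matching environments: 3 + 1 = 4 matching atoms.

4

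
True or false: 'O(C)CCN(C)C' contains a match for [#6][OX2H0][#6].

The pattern [#6][OX2H0][#6] describes an aliphatic oxygen bridging two carbons with no H on the oxygen — an ether.
The molecule carries a methoxy ether (-OCH3), whose atoms satisfy every constraint of the query, so the pattern matches.

True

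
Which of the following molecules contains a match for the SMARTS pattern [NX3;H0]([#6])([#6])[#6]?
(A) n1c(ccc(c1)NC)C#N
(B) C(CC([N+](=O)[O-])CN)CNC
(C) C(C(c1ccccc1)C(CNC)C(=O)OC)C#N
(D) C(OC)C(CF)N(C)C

[NX3;H0]([#6])([#6])[#6] describes a trivalent nitrogen with no H, bonded to three carbons (a tertiary amine).
(A) has an N-methylamino group (-NHCH3) but the nitrogen still has one H (H1), not H0.
(B) has a primary amino group (-NH2) but the nitrogen has H2, not H0 with three carbons.
(C) has an N-methylamino group (-NHCH3) but the nitrogen still has one H (H1), not H0.
(D) contains a dimethylamino group (-N(CH3)2), which satisfies every atom and bond constraint.
So the answer is (D).

D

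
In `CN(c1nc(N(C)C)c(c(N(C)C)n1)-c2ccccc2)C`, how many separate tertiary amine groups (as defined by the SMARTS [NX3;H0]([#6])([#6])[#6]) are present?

3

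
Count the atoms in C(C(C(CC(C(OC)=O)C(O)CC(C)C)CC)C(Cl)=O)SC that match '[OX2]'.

The query [OX2] means: aliphatic oxygen with two total connections — ether, hydroxyl, or ester single-bond O.
Check the 22 heavy atoms by environment: 14× C (X4) → no; 1× S (X2) → no; 2× O (X2) → match; 2× C (X3) → no; 2× O (X1) → no; 1× Cl (X1) → no.
That gives 2 matching atoms.

2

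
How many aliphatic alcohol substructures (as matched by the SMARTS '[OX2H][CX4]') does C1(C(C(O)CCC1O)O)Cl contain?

[OX2H][CX4] is the SMARTS for an aliphatic alcohol: a hydroxyl oxygen bound to an sp3 (X4) carbon.
The molecule carries 3 separate instances of a hydroxyl group (-OH) meeting every constraint; each maps to a distinct set of atoms, giving 3 matches.

3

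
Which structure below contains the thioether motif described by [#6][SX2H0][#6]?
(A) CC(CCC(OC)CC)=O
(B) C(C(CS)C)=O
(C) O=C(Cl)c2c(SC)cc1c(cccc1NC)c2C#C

C

[#6][SX2H0][#6] describes an aliphatic sulfur bridging two carbons with no H on the sulfur (a thioether).
(A) has a methoxy ether (-OCH3) but the bridging atom is O, not S.
(B) has a thiol (-SH) but the sulfur has H1, not H0 bridging two carbons.
(C) contains a methylthio ether (-SCH3), which satisfies every atom and bond constraint.
So the answer is (C).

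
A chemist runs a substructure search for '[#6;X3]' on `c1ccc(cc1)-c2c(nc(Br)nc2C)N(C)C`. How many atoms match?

Check the 17 heavy atoms by environment: 2× n (aromatic, X2) → no; 10× c (aromatic, X3) → match; 1× Br (X1) → no; 3× C (X4) → no; 1× N (X3) → no.
That gives 10 matching atoms.

10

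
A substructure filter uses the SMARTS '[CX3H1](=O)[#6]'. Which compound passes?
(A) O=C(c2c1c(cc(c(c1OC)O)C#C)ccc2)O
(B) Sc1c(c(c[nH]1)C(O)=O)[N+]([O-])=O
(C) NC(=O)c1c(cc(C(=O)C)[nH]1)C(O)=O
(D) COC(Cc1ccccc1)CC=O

[CX3H1](=O)[#6] describes an sp2 carbon with one H, double-bonded to O and single-bonded to carbon (an aldehyde).
(A) has a carboxylic acid group (-C(=O)OH) but the carbonyl carbon has H0 and is bonded to O, not H1.
(B) has a carboxylic acid group (-C(=O)OH) but the carbonyl carbon has H0 and is bonded to O, not H1.
(C) has a carboxylic acid group (-C(=O)OH) but the carbonyl carbon has H0 and is bonded to O, not H1.
(D) contains an aldehyde (-CHO), which satisfies every atom and bond constraint.
So the answer is (D).

D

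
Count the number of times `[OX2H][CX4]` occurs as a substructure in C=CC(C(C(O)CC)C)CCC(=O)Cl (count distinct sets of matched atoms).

1

[OX2H][CX4] is the SMARTS for an aliphatic alcohol: a hydroxyl oxygen bound to an sp3 (X4) carbon.
Exactly one fragment in the molecule meets all constraints, giving 1 match.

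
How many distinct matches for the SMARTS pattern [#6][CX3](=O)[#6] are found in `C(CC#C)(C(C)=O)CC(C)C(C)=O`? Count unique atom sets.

[#6][CX3](=O)[#6] is the SMARTS for a ketone: a carbonyl carbon (no H) flanked by two carbons.
The molecule carries 2 separate instances of an acetyl/ketone group (-C(=O)CH3) meeting every constraint; each maps to a distinct set of atoms, giving 2 matches.

2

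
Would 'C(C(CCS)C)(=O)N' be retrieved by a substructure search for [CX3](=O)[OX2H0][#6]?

No

The pattern [CX3](=O)[OX2H0][#6] describes a carbonyl carbon bonded to an oxygen that is itself bonded to carbon (no H on that O) — an ester.
The closest candidate here is a primary amide (-C(=O)NH2), but the carbonyl is bonded to N, not to an O-C linkage. No other fragment satisfies the full query, so there is no match.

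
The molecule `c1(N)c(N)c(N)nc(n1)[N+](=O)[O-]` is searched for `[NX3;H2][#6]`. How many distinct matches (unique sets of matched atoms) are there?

3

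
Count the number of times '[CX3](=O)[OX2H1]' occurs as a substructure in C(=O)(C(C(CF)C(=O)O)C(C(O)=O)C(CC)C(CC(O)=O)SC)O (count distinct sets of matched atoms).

4

[CX3](=O)[OX2H1] is the SMARTS for a carboxylic acid: an sp2 carbon double-bonded to O and single-bonded to an -OH oxygen.
The molecule carries 4 separate instances of a carboxylic acid group (-C(=O)OH) meeting every constraint; each maps to a distinct set of atoms, giving 4 matches.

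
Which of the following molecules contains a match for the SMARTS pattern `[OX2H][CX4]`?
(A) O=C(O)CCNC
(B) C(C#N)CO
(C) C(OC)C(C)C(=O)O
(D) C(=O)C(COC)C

B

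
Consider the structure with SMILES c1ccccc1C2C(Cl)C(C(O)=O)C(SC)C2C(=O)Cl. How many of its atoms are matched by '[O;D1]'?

3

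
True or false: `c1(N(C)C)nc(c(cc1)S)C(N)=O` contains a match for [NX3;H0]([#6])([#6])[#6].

The pattern [NX3;H0]([#6])([#6])[#6] describes a trivalent nitrogen with no H, bonded to three carbons — a tertiary amine.
The molecule carries a dimethylamino group (-N(CH3)2), whose atoms satisfy every constraint of the query, so the pattern matches.

True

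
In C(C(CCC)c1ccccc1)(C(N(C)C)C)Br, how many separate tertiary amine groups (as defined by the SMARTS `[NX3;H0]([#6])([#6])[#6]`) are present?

1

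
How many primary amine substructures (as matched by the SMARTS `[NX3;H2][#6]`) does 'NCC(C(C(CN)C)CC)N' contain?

[NX3;H2][#6] is the SMARTS for a primary amine: a trivalent nitrogen with two H attached to carbon.
The molecule carries 3 separate instances of a primary amino group (-NH2) meeting every constraint; each maps to a distinct set of atoms, giving 3 matches.

3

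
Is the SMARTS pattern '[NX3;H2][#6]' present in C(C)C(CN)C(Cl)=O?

Yes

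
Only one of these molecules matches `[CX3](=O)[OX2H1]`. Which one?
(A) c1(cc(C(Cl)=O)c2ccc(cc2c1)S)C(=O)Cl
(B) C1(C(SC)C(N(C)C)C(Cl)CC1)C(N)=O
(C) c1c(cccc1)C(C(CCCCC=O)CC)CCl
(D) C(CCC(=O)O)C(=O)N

[CX3](=O)[OX2H1] describes an sp2 carbon double-bonded to O and single-bonded to an -OH oxygen (a carboxylic acid).
(A) has an acyl chloride (-C(=O)Cl) but the carbonyl is bonded to Cl, not to an -OH oxygen.
(B) has a primary amide (-C(=O)NH2) but the carbonyl is bonded to N, not to an -OH oxygen.
(C) has an aldehyde (-CHO) but there is no singly-bonded oxygen on the carbonyl carbon.
(D) contains a carboxylic acid group (-C(=O)OH), which satisfies every atom and bond constraint.
So the answer is (D).

D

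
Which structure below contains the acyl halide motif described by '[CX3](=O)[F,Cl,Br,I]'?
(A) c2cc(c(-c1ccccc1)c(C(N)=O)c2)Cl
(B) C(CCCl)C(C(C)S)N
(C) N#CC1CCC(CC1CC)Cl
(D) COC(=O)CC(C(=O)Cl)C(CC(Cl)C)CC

D

[CX3](=O)[F,Cl,Br,I] describes a carbonyl carbon bonded to a halogen (an acyl halide).
(A) has a chloro substituent but the Cl is not on a carbonyl carbon.
(B) has a chloro substituent but the Cl is not on a carbonyl carbon.
(C) has a chloro substituent but the Cl is not on a carbonyl carbon.
(D) contains an acyl chloride (-C(=O)Cl), which satisfies every atom and bond constraint.
So the answer is (D).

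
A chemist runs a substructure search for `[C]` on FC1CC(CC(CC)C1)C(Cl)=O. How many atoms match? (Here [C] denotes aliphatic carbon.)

The query [C] means: uppercase C matches aliphatic (non-aromatic) carbon only.
Check the 12 heavy atoms by environment: 9× C → match; 1× F → no; 1× O → no; 1× Cl → no.
That gives 9 matching atoms.

9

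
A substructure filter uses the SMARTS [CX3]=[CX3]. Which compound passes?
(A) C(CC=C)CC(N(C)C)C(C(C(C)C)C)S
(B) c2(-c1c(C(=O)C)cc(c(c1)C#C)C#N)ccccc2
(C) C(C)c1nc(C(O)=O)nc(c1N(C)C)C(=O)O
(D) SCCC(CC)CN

A

[CX3]=[CX3] describes a non-aromatic C=C double bond between two sp2 carbons (an alkene).
(A) contains a vinyl group (-CH=CH2), which satisfies every atom and bond constraint.
(B) has an ethynyl group (-C#CH) but the C-C bond is a triple bond, not a double bond.
(C) has an ethyl group (-CH2CH3) but its C-C bond is a single bond between CX4 carbons, not CX3=CX3.
(D) has an ethyl group (-CH2CH3) but its C-C bond is a single bond between CX4 carbons, not CX3=CX3.
So the answer is (A).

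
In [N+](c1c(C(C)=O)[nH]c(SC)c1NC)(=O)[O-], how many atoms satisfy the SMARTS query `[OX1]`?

3

The query [OX1] means: aliphatic oxygen with one total connection — typically a carbonyl =O or an oxide.
Check the 15 heavy atoms by environment: 1× n (aromatic, X3) → no; 4× c (aromatic, X3) → no; 1× N (X3) → no; 3× C (X4) → no; 1× S (X2) → no; 1× C (X3) → no; 2× O (X1) → match; 1× N (charge +1, X3) → no; 1× O (charge -1, X1) → match.
Summing the matching environments: 2 + 1 = 3 matching atoms.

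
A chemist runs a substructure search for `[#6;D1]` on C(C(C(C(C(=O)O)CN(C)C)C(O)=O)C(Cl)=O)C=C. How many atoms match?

3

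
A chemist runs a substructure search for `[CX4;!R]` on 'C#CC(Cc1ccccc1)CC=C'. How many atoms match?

3

The query [CX4;!R] means: aliphatic carbon with four total connections, not in a ring.
Check the 13 heavy atoms by environment: 3× C (X4, acyclic) → match; 6× c (aromatic, X3, in 6-ring) → no; 2× C (X3, acyclic) → no; 2× C (X2, acyclic) → no.
That gives 3 matching atoms.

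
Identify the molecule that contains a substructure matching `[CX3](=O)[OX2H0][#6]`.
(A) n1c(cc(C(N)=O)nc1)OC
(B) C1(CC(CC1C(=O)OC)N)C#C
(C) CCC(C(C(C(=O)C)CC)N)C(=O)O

[CX3](=O)[OX2H0][#6] describes a carbonyl carbon bonded to an oxygen that is itself bonded to carbon (no H on that O) (an ester).
(A) has a methoxy ether (-OCH3) but the ether oxygen is not adjacent to a C=O carbon.
(B) contains a methyl-ester group (-C(=O)OCH3), which satisfies every atom and bond constraint.
(C) has a carboxylic acid group (-C(=O)OH) but the singly-bonded O carries H (OX2H1, not H0).
So the answer is (B).

B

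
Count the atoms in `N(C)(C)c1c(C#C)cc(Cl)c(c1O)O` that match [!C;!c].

4

Check the 14 heavy atoms by environment: 6× c (aromatic) → no; 2× O → match; 4× C → no; 1× Cl → match; 1× N → match.
Summing the matching environments: 2 + 1 + 1 = 4 matching atoms.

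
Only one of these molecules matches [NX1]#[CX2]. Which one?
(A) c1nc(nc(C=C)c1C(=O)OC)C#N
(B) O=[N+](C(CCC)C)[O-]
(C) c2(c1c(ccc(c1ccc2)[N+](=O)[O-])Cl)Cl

[NX1]#[CX2] describes a nitrogen triple-bonded to a two-connected carbon (a nitrile).
(A) contains a nitrile (-C#N), which satisfies every atom and bond constraint.
(B) has a nitro group (-[N+](=O)[O-]) but there is no C#N triple bond.
(C) has a nitro group (-[N+](=O)[O-]) but there is no C#N triple bond.
So the answer is (A).

A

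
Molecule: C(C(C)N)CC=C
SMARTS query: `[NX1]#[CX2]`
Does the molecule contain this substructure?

No

The pattern [NX1]#[CX2] describes a nitrogen triple-bonded to a two-connected carbon — a nitrile.
The closest candidate here is a primary amino group (-NH2), but the nitrogen is NX3 (three connections), not NX1 triple-bonded. No other fragment satisfies the full query, so there is no match.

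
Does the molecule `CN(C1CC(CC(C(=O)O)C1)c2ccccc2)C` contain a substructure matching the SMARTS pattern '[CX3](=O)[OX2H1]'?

Yes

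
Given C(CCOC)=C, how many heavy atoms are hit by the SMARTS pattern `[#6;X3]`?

Check the 6 heavy atoms by environment: 3× C (X4) → no; 1× O (X2) → no; 2× C (X3) → match.
That gives 2 matching atoms.

2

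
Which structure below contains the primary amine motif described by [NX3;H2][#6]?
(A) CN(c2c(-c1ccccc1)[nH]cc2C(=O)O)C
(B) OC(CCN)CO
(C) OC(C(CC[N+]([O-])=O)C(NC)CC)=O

[NX3;H2][#6] describes a trivalent nitrogen with two H attached to carbon (a primary amine).
(A) has a dimethylamino group (-N(CH3)2) but the nitrogen has H0, not H2.
(B) contains a primary amino group (-NH2), which satisfies every atom and bond constraint.
(C) has a nitro group (-[N+](=O)[O-]) but the nitrogen is [N+] with no H, not NX3H2.
So the answer is (B).

B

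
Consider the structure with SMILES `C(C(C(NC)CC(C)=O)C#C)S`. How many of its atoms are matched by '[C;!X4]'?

The query [C;!X4] means: aliphatic carbon that does not have four total connections.
Check the 12 heavy atoms by environment: 6× C (X4) → no; 2× C (X2) → match; 1× N (X3) → no; 1× S (X2) → no; 1× C (X3) → match; 1× O (X1) → no.
Summing the matching environments: 2 + 1 = 3 matching atoms.

3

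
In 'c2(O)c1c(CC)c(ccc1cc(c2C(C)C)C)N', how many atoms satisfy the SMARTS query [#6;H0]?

7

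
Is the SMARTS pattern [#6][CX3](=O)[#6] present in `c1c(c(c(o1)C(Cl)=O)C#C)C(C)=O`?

The pattern [#6][CX3](=O)[#6] describes a carbonyl carbon (no H) flanked by two carbons — a ketone.
The molecule carries an acetyl/ketone group (-C(=O)CH3), whose atoms satisfy every constraint of the query, so the pattern matches.

Yes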